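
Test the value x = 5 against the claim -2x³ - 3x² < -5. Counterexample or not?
Substitute x = 5 into the relation:
x = 5: LHS = -2·5³ - 3·5² = -325; -325 < -5 — holds

The claim holds here, so x = 5 is not a counterexample. (A counterexample exists elsewhere, e.g. x = 0.)

Answer: No, x = 5 is not a counterexample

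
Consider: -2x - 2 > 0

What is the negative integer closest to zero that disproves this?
Testing negative integers from -1 downward:
x = -1: LHS = -2·(-1) - 2 = 0; 0 > 0 — FAILS  ← closest negative counterexample to 0

Answer: x = -1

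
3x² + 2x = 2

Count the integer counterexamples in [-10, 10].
Counterexamples in [-10, 10]: {-10, -9, -8, -7, -6, -5, -4, -3, -2, -1, 0, 1, 2, 3, 4, 5, 6, 7, 8, 9, 10}.

Counting them gives 21 values.

Answer: 21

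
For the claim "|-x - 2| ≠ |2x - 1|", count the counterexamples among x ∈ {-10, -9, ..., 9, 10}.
Counterexamples in [-10, 10]: {3}.

Counting them gives 1 values.

Answer: 1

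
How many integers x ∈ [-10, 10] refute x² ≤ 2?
Counterexamples in [-10, 10]: {-10, -9, -8, -7, -6, -5, -4, -3, -2, 2, 3, 4, 5, 6, 7, 8, 9, 10}.

Counting them gives 18 values.

Answer: 18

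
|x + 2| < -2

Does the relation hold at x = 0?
x = 0: LHS = |0 + 2| = |2| = 2; 2 < -2 — FAILS

The relation fails at x = 0, so x = 0 is a counterexample.

Answer: No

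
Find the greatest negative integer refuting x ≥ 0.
Testing negative integers from -1 downward:
x = -1: -1 ≥ 0 — FAILS  ← closest negative counterexample to 0

Answer: x = -1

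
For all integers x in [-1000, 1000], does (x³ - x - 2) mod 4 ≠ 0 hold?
The claim fails at x = 2:
x = 2: LHS = (2³ - 2 - 2) mod 4 = 4 mod 4 = 0; 0 ≠ 0 — FAILS

Because a single integer refutes it, the statement is false.

Answer: False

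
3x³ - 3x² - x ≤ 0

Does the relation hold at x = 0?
x = 0: LHS = 3·0³ - 3·0² - 0 = 0; 0 ≤ 0 — holds

The relation is satisfied at x = 0.

Answer: Yes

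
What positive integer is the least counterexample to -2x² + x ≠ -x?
Testing positive integers:
x = 1: LHS = -2·1² + 1 = -1; -1 ≠ -1 — FAILS  ← smallest positive counterexample

Answer: x = 1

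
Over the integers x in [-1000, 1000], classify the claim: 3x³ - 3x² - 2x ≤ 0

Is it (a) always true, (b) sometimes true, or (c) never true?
Holds at x = 0: LHS = 3·0³ - 3·0² - 2·0 = 0; 0 ≤ 0 — holds
Fails at x = 2: LHS = 3·2³ - 3·2² - 2·2 = 8; 8 ≤ 0 — FAILS
It is satisfied by some integers in the range but not all.

Answer: Sometimes true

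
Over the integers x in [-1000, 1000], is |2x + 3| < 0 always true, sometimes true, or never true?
An absolute value is never negative, so the left side is ≥ 0 for every x, while the right side is 0. Tightest case in [-1000, 1000] is x = -1:
x = -1: LHS = |2·(-1) + 3| = |1| = 1; 1 < 0 — FAILS
Hence LHS − RHS is never negative, i.e. LHS ≥ RHS throughout, so the claimed relation (<) fails for every integer in [-1000, 1000].

No integer in the range satisfies it.

Answer: Never true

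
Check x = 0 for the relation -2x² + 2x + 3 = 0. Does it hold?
x = 0: LHS = -2·0² + 2·0 + 3 = 3; 3 = 0 — FAILS

The relation fails at x = 0, so x = 0 is a counterexample.

Answer: No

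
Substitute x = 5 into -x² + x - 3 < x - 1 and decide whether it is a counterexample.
Substitute x = 5 into the relation:
x = 5: LHS = -5² + 5 - 3 = -23, RHS = 5 - 1 = 4; -23 < 4 — holds

The relation holds at x = 5, so it is not a counterexample.

Answer: No, x = 5 is not a counterexample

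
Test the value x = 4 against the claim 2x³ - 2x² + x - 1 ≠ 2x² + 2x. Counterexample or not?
Substitute x = 4 into the relation:
x = 4: LHS = 2·4³ - 2·4² + 4 - 1 = 99, RHS = 2·4² + 2·4 = 40; 99 ≠ 40 — holds

The relation holds at x = 4, so it is not a counterexample.

Answer: No, x = 4 is not a counterexample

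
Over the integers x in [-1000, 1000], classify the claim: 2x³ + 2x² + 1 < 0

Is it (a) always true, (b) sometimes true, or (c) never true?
Holds at x = -2: LHS = 2·(-2)³ + 2·(-2)² + 1 = -7; -7 < 0 — holds
Fails at x = 0: LHS = 2·0³ + 2·0² + 1 = 1; 1 < 0 — FAILS
It is satisfied by some integers in the range but not all.

Answer: Sometimes true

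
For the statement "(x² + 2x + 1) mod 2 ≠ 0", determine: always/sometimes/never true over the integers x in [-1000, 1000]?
Holds at x = 0: LHS = (0² + 2·0 + 1) mod 2 = 1 mod 2 = 1; 1 ≠ 0 — holds
Fails at x = 1: LHS = (1² + 2·1 + 1) mod 2 = 4 mod 2 = 0; 0 ≠ 0 — FAILS
It is satisfied by some integers in the range but not all.

Answer: Sometimes true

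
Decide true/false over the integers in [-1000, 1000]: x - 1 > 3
The claim fails at x = 0:
x = 0: LHS = 0 - 1 = -1; -1 > 3 — FAILS

Because a single integer refutes it, the statement is false.

Answer: False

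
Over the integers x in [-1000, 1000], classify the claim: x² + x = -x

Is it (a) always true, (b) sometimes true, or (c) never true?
Holds at x = 0: LHS = 0² + 0 = 0, RHS = -0 = 0; 0 = 0 — holds
Fails at x = 1: LHS = 1² + 1 = 2; 2 = -1 — FAILS
It is satisfied by some integers in the range but not all.

Answer: Sometimes true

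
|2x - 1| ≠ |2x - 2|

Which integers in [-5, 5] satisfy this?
Track d = LHS − RHS over the integers in [-5, 5]. Equality would need d = 0, but d changes sign only between consecutive integers, jumping over 0:
x = 0: LHS = |2·0 - 1| = |-1| = 1, RHS = |2·0 - 2| = |-2| = 2; 1 ≠ 2 — holds  (d = -1)
x = 1: LHS = |2·1 - 1| = |1| = 1, RHS = |2·1 - 2| = |0| = 0; 1 ≠ 0 — holds  (d = 1)
Away from these crossings d keeps a constant sign, and checking every integer in [-5, 5] confirms d ≠ 0 throughout. Hence the two sides are never equal, so the relation holds for every integer in [-5, 5].

Answer: All integers in [-5, 5]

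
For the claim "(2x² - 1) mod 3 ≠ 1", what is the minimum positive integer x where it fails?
Testing positive integers:
x = 1: LHS = (2·1² - 1) mod 3 = 1 mod 3 = 1; 1 ≠ 1 — FAILS  ← smallest positive counterexample

Answer: x = 1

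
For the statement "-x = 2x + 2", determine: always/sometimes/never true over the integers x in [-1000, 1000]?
Track d = LHS − RHS over the integers in [-1000, 1000]. Equality would need d = 0, but d changes sign only between consecutive integers, jumping over 0:
x = -1: LHS = -(-1) = 1, RHS = 2·(-1) + 2 = 0; 1 = 0 — FAILS  (d = 1)
x = 0: LHS = -0 = 0, RHS = 2·0 + 2 = 2; 0 = 2 — FAILS  (d = -2)
Away from these crossings d keeps a constant sign, and checking every integer in [-1000, 1000] confirms d ≠ 0 throughout. Hence the two sides are never equal, so the claimed relation (=) fails for every integer in [-1000, 1000].

No integer in the range satisfies it.

Answer: Never true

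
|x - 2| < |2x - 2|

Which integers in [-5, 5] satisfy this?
Holds for: {-5, -4, -3, -2, -1, 2, 3, 4, 5}
Fails for: {0, 1}

Answer: {-5, -4, -3, -2, -1, 2, 3, 4, 5}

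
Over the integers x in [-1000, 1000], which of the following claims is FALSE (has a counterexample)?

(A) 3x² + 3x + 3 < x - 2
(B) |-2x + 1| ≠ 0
(A) x = 0: LHS = 3·0² + 3·0 + 3 = 3, RHS = 0 - 2 = -2; 3 < -2 — FAILS

(B) Over all integers in [-1000, 1000], LHS − RHS is always positive; it is smallest at x = 0, where it equals 1:
x = 0: LHS = |-2·0 + 1| = |1| = 1; 1 ≠ 0 — holds
At the ends of the range:
x = -1000: LHS = |-2·(-1000) + 1| = |2001| = 2001; 2001 ≠ 0 — holds
x = 1000: LHS = |-2·1000 + 1| = |-1999| = 1999; 1999 ≠ 0 — holds
Hence LHS − RHS is never 0, i.e. the two sides are never equal, so the relation holds for every integer in [-1000, 1000].

Only (A) has a counterexample.

Answer: A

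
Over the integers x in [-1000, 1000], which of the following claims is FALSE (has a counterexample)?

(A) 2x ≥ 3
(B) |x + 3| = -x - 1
(A) x = 0: LHS = 2·0 = 0; 0 ≥ 3 — FAILS
(B) x = 0: LHS = |0 + 3| = |3| = 3, RHS = -0 - 1 = -1; 3 = -1 — FAILS

Answer: Both A and B are false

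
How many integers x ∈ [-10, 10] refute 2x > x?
Counterexamples in [-10, 10]: {-10, -9, -8, -7, -6, -5, -4, -3, -2, -1, 0}.

Counting them gives 11 values.

Answer: 11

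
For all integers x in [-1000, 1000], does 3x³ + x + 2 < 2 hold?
The claim fails at x = 0:
x = 0: LHS = 3·0³ + 0 + 2 = 2; 2 < 2 — FAILS

Because a single integer refutes it, the statement is false.

Answer: False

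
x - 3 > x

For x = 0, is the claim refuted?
Substitute x = 0 into the relation:
x = 0: LHS = 0 - 3 = -3; -3 > 0 — FAILS

Since the claim fails at x = 0, this value is a counterexample.

Answer: Yes, x = 0 is a counterexample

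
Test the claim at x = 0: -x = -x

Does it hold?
x = 0: LHS = -0 = 0, RHS = -0 = 0; 0 = 0 — holds

The relation is satisfied at x = 0.

Answer: Yes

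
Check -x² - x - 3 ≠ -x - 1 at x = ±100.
x = 100: LHS = -100² - 100 - 3 = -10103, RHS = -100 - 1 = -101; -10103 ≠ -101 — holds
x = -100: LHS = -(-100)² - (-100) - 3 = -9903, RHS = -(-100) - 1 = 99; -9903 ≠ 99 — holds

Answer: Yes, holds for both x = 100 and x = -100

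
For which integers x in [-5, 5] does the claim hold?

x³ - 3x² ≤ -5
Holds for: {-5, -4, -3, -2}
Fails for: {-1, 0, 1, 2, 3, 4, 5}

Answer: {-5, -4, -3, -2}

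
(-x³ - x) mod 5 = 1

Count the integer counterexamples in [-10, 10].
Counterexamples in [-10, 10]: {-10, -9, -8, -7, -6, -5, -4, -3, -2, -1, 0, 1, 2, 3, 4, 5, 6, 7, 8, 9, 10}.

Counting them gives 21 values.

Answer: 21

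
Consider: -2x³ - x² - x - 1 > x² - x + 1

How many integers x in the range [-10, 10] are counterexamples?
Counterexamples in [-10, 10]: {-1, 0, 1, 2, 3, 4, 5, 6, 7, 8, 9, 10}.

Counting them gives 12 values.

Answer: 12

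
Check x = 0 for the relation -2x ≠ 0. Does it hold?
x = 0: LHS = -2·0 = 0; 0 ≠ 0 — FAILS

The relation fails at x = 0, so x = 0 is a counterexample.

Answer: No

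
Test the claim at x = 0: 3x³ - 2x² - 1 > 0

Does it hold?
x = 0: LHS = 3·0³ - 2·0² - 1 = -1; -1 > 0 — FAILS

The relation fails at x = 0, so x = 0 is a counterexample.

Answer: No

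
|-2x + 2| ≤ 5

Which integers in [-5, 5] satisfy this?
Holds for: {-1, 0, 1, 2, 3}
Fails for: {-5, -4, -3, -2, 4, 5}

Answer: {-1, 0, 1, 2, 3}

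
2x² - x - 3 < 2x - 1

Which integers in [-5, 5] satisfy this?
Holds for: {0, 1}
Fails for: {-5, -4, -3, -2, -1, 2, 3, 4, 5}

Answer: {0, 1}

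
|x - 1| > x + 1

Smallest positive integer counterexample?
Testing positive integers:
x = 1: LHS = |1 - 1| = |0| = 0, RHS = 1 + 1 = 2; 0 > 2 — FAILS  ← smallest positive counterexample

Answer: x = 1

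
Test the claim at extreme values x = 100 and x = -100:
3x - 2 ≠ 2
x = 100: LHS = 3·100 - 2 = 298; 298 ≠ 2 — holds
x = -100: LHS = 3·(-100) - 2 = -302; -302 ≠ 2 — holds

Answer: Yes, holds for both x = 100 and x = -100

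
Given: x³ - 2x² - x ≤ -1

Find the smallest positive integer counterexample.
Testing positive integers:
x = 1: LHS = 1³ - 2·1² - 1 = -2; -2 ≤ -1 — holds
x = 2: LHS = 2³ - 2·2² - 2 = -2; -2 ≤ -1 — holds
x = 3: LHS = 3³ - 2·3² - 3 = 6; 6 ≤ -1 — FAILS  ← smallest positive counterexample

Answer: x = 3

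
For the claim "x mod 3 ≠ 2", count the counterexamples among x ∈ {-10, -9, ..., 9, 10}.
Counterexamples in [-10, 10]: {-10, -7, -4, -1, 2, 5, 8}.

Counting them gives 7 values.

Answer: 7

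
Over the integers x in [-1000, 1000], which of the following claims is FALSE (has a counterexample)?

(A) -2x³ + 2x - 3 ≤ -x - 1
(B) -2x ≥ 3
(A) x = -2: LHS = -2·(-2)³ + 2·(-2) - 3 = 9, RHS = -(-2) - 1 = 1; 9 ≤ 1 — FAILS
(B) x = 0: LHS = -2·0 = 0; 0 ≥ 3 — FAILS

Answer: Both A and B are false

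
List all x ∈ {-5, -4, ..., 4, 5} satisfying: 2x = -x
Holds for: {0}
Fails for: {-5, -4, -3, -2, -1, 1, 2, 3, 4, 5}

Answer: {0}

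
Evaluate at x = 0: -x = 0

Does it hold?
x = 0: LHS = -0 = 0; 0 = 0 — holds

The relation is satisfied at x = 0.

Answer: Yes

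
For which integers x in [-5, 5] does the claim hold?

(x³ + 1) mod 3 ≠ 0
Holds for: {-5, -3, -2, 0, 1, 3, 4}
Fails for: {-4, -1, 2, 5}

Answer: {-5, -3, -2, 0, 1, 3, 4}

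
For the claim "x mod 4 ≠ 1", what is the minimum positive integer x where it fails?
Testing positive integers:
x = 1: LHS = 1 mod 4 = 1; 1 ≠ 1 — FAILS  ← smallest positive counterexample

Answer: x = 1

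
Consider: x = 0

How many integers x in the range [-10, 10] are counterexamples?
Counterexamples in [-10, 10]: {-10, -9, -8, -7, -6, -5, -4, -3, -2, -1, 1, 2, 3, 4, 5, 6, 7, 8, 9, 10}.

Counting them gives 20 values.

Answer: 20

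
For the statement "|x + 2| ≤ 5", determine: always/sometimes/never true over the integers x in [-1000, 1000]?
Holds at x = 0: LHS = |0 + 2| = |2| = 2; 2 ≤ 5 — holds
Fails at x = 4: LHS = |4 + 2| = |6| = 6; 6 ≤ 5 — FAILS
It is satisfied by some integers in the range but not all.

Answer: Sometimes true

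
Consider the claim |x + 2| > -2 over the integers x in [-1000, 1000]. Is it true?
An absolute value is never negative, so the left side is ≥ 0 for every x, while the right side is -2. Tightest case in [-1000, 1000] is x = -2:
x = -2: LHS = |(-2) + 2| = |0| = 0; 0 > -2 — holds
Hence LHS − RHS is never zero or negative, i.e. LHS > RHS throughout, so the relation holds for every integer in [-1000, 1000].

No counterexample exists.

Answer: True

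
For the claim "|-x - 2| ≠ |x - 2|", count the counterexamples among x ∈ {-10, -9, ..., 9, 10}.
Counterexamples in [-10, 10]: {0}.

Counting them gives 1 values.

Answer: 1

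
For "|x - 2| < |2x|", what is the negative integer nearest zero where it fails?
Testing negative integers from -1 downward:
x = -1: LHS = |(-1) - 2| = |-3| = 3, RHS = |2·(-1)| = |-2| = 2; 3 < 2 — FAILS  ← closest negative counterexample to 0

Answer: x = -1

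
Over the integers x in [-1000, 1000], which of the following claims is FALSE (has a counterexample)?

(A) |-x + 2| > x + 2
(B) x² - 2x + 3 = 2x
(A) x = 0: LHS = |-0 + 2| = |2| = 2, RHS = 0 + 2 = 2; 2 > 2 — FAILS
(B) x = 0: LHS = 0² - 2·0 + 3 = 3, RHS = 2·0 = 0; 3 = 0 — FAILS

Answer: Both A and B are false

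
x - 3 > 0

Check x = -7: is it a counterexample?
Substitute x = -7 into the relation:
x = -7: LHS = (-7) - 3 = -10; -10 > 0 — FAILS

Since the claim fails at x = -7, this value is a counterexample.

Answer: Yes, x = -7 is a counterexample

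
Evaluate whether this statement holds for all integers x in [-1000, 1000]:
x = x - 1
The claim fails at x = 0:
x = 0: RHS = 0 - 1 = -1; 0 = -1 — FAILS

Because a single integer refutes it, the statement is false.

Answer: False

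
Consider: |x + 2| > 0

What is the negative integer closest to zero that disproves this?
Testing negative integers from -1 downward:
x = -1: LHS = |(-1) + 2| = |1| = 1; 1 > 0 — holds
x = -2: LHS = |(-2) + 2| = |0| = 0; 0 > 0 — FAILS  ← closest negative counterexample to 0

Answer: x = -2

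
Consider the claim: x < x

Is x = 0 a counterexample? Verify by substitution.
Substitute x = 0 into the relation:
x = 0: 0 < 0 — FAILS

Since the claim fails at x = 0, this value is a counterexample.

Answer: Yes, x = 0 is a counterexample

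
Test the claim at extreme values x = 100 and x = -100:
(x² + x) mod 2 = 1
x = 100: LHS = (100² + 100) mod 2 = 10100 mod 2 = 0; 0 = 1 — FAILS
x = -100: LHS = ((-100)² + (-100)) mod 2 = 9900 mod 2 = 0; 0 = 1 — FAILS

Answer: No, fails for both x = 100 and x = -100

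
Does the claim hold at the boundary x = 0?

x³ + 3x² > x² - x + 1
x = 0: LHS = 0³ + 3·0² = 0, RHS = 0² - 0 + 1 = 1; 0 > 1 — FAILS

The relation fails at x = 0, so x = 0 is a counterexample.

Answer: No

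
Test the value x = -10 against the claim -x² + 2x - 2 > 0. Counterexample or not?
Substitute x = -10 into the relation:
x = -10: LHS = -(-10)² + 2·(-10) - 2 = -122; -122 > 0 — FAILS

Since the claim fails at x = -10, this value is a counterexample.

Answer: Yes, x = -10 is a counterexample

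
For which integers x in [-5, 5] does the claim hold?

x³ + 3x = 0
Holds for: {0}
Fails for: {-5, -4, -3, -2, -1, 1, 2, 3, 4, 5}

Answer: {0}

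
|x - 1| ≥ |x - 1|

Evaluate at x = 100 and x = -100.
x = 100: LHS = |100 - 1| = |99| = 99, RHS = |100 - 1| = |99| = 99; 99 ≥ 99 — holds
x = -100: LHS = |(-100) - 1| = |-101| = 101, RHS = |(-100) - 1| = |-101| = 101; 101 ≥ 101 — holds

Answer: Yes, holds for both x = 100 and x = -100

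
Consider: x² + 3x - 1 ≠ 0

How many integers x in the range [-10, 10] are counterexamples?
Track d = LHS − RHS over the integers in [-10, 10]. Equality would need d = 0, but d changes sign only between consecutive integers, jumping over 0:
x = -4: LHS = (-4)² + 3·(-4) - 1 = 3; 3 ≠ 0 — holds  (d = 3)
x = -3: LHS = (-3)² + 3·(-3) - 1 = -1; -1 ≠ 0 — holds  (d = -1)
x = 0: LHS = 0² + 3·0 - 1 = -1; -1 ≠ 0 — holds  (d = -1)
x = 1: LHS = 1² + 3·1 - 1 = 3; 3 ≠ 0 — holds  (d = 3)
Away from these crossings d keeps a constant sign, and checking every integer in [-10, 10] confirms d ≠ 0 throughout. Hence the two sides are never equal, so the relation holds for every integer in [-10, 10].

No counterexample appears in that range.

Answer: 0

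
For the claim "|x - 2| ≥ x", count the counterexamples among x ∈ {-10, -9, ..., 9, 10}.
Counterexamples in [-10, 10]: {2, 3, 4, 5, 6, 7, 8, 9, 10}.

Counting them gives 9 values.

Answer: 9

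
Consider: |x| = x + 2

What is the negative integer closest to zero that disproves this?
Testing negative integers from -1 downward:
x = -1: LHS = |-1| = 1, RHS = (-1) + 2 = 1; 1 = 1 — holds
x = -2: LHS = |-2| = 2, RHS = (-2) + 2 = 0; 2 = 0 — FAILS  ← closest negative counterexample to 0

Answer: x = -2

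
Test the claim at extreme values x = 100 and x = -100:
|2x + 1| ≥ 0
x = 100: LHS = |2·100 + 1| = |201| = 201; 201 ≥ 0 — holds
x = -100: LHS = |2·(-100) + 1| = |-199| = 199; 199 ≥ 0 — holds

Answer: Yes, holds for both x = 100 and x = -100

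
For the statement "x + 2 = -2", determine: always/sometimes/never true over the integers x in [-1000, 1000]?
Holds at x = -4: LHS = (-4) + 2 = -2; -2 = -2 — holds
Fails at x = 0: LHS = 0 + 2 = 2; 2 = -2 — FAILS
It is satisfied by some integers in the range but not all.

Answer: Sometimes true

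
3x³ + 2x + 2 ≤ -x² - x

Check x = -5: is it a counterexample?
Substitute x = -5 into the relation:
x = -5: LHS = 3·(-5)³ + 2·(-5) + 2 = -383, RHS = -(-5)² - (-5) = -20; -383 ≤ -20 — holds

The claim holds here, so x = -5 is not a counterexample. (A counterexample exists elsewhere, e.g. x = 0.)

Answer: No, x = -5 is not a counterexample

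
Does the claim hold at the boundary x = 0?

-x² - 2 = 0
x = 0: LHS = -0² - 2 = -2; -2 = 0 — FAILS

The relation fails at x = 0, so x = 0 is a counterexample.

Answer: No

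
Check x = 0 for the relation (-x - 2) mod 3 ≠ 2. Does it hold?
x = 0: LHS = (-0 - 2) mod 3 = (-2) mod 3 = 1; 1 ≠ 2 — holds

The relation is satisfied at x = 0.

Answer: Yes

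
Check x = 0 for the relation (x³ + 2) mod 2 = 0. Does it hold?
x = 0: LHS = (0³ + 2) mod 2 = 2 mod 2 = 0; 0 = 0 — holds

The relation is satisfied at x = 0.

Answer: Yes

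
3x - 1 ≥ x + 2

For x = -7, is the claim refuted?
Substitute x = -7 into the relation:
x = -7: LHS = 3·(-7) - 1 = -22, RHS = (-7) + 2 = -5; -22 ≥ -5 — FAILS

Since the claim fails at x = -7, this value is a counterexample.

Answer: Yes, x = -7 is a counterexample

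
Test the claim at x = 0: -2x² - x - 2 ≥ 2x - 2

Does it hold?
x = 0: LHS = -2·0² - 0 - 2 = -2, RHS = 2·0 - 2 = -2; -2 ≥ -2 — holds

The relation is satisfied at x = 0.

Answer: Yes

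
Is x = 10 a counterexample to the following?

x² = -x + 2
Substitute x = 10 into the relation:
x = 10: LHS = 10² = 100, RHS = -10 + 2 = -8; 100 = -8 — FAILS

Since the claim fails at x = 10, this value is a counterexample.

Answer: Yes, x = 10 is a counterexample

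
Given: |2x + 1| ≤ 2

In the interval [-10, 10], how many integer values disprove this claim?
Counterexamples in [-10, 10]: {-10, -9, -8, -7, -6, -5, -4, -3, -2, 1, 2, 3, 4, 5, 6, 7, 8, 9, 10}.

Counting them gives 19 values.

Answer: 19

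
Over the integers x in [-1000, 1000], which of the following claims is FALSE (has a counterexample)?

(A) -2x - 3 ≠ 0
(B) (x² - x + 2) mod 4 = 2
(A) Track d = LHS − RHS over the integers in [-1000, 1000]. Equality would need d = 0, but d changes sign only between consecutive integers, jumping over 0:
x = -2: LHS = -2·(-2) - 3 = 1; 1 ≠ 0 — holds  (d = 1)
x = -1: LHS = -2·(-1) - 3 = -1; -1 ≠ 0 — holds  (d = -1)
Away from these crossings d keeps a constant sign, and checking every integer in [-1000, 1000] confirms d ≠ 0 throughout. Hence the two sides are never equal, so the relation holds for every integer in [-1000, 1000].

(B) x = -1: LHS = ((-1)² - (-1) + 2) mod 4 = 4 mod 4 = 0; 0 = 2 — FAILS

Only (B) has a counterexample.

Answer: B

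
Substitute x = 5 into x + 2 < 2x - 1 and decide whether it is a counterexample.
Substitute x = 5 into the relation:
x = 5: LHS = 5 + 2 = 7, RHS = 2·5 - 1 = 9; 7 < 9 — holds

The claim holds here, so x = 5 is not a counterexample. (A counterexample exists elsewhere, e.g. x = 0.)

Answer: No, x = 5 is not a counterexample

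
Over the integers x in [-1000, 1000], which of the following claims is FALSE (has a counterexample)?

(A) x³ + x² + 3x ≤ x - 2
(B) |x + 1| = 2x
(A) x = 0: LHS = 0³ + 0² + 3·0 = 0, RHS = 0 - 2 = -2; 0 ≤ -2 — FAILS
(B) x = 0: LHS = |0 + 1| = |1| = 1, RHS = 2·0 = 0; 1 = 0 — FAILS

Answer: Both A and B are false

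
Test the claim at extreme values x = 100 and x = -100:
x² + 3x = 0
x = 100: LHS = 100² + 3·100 = 10300; 10300 = 0 — FAILS
x = -100: LHS = (-100)² + 3·(-100) = 9700; 9700 = 0 — FAILS

Answer: No, fails for both x = 100 and x = -100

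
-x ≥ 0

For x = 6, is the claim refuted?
Substitute x = 6 into the relation:
x = 6: -6 ≥ 0 — FAILS

Since the claim fails at x = 6, this value is a counterexample.

Answer: Yes, x = 6 is a counterexample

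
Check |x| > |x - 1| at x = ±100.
x = 100: LHS = |100| = 100, RHS = |100 - 1| = |99| = 99; 100 > 99 — holds
x = -100: LHS = |-100| = 100, RHS = |(-100) - 1| = |-101| = 101; 100 > 101 — FAILS

Answer: Partially: holds for x = 100, fails for x = -100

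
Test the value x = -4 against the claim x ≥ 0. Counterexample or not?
Substitute x = -4 into the relation:
x = -4: -4 ≥ 0 — FAILS

Since the claim fails at x = -4, this value is a counterexample.

Answer: Yes, x = -4 is a counterexample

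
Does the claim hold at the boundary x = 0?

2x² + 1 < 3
x = 0: LHS = 2·0² + 1 = 1; 1 < 3 — holds

The relation is satisfied at x = 0.

Answer: Yes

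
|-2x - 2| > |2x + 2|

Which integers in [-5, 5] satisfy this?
Over all integers in [-5, 5], LHS − RHS is largest at x = 0, where it equals 0:
x = 0: LHS = |-2·0 - 2| = |-2| = 2, RHS = |2·0 + 2| = |2| = 2; 2 > 2 — FAILS
At the ends of the range:
x = -5: LHS = |-2·(-5) - 2| = |8| = 8, RHS = |2·(-5) + 2| = |-8| = 8; 8 > 8 — FAILS
x = 5: LHS = |-2·5 - 2| = |-12| = 12, RHS = |2·5 + 2| = |12| = 12; 12 > 12 — FAILS
Hence LHS − RHS is never positive, i.e. LHS ≤ RHS throughout, so the claimed relation (>) fails for every integer in [-5, 5].

Answer: None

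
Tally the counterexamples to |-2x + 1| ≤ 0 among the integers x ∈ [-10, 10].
Counterexamples in [-10, 10]: {-10, -9, -8, -7, -6, -5, -4, -3, -2, -1, 0, 1, 2, 3, 4, 5, 6, 7, 8, 9, 10}.

Counting them gives 21 values.

Answer: 21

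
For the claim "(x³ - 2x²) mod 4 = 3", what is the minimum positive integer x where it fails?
Testing positive integers:
x = 1: LHS = (1³ - 2·1²) mod 4 = (-1) mod 4 = 3; 3 = 3 — holds
x = 2: LHS = (2³ - 2·2²) mod 4 = 0 mod 4 = 0; 0 = 3 — FAILS  ← smallest positive counterexample

Answer: x = 2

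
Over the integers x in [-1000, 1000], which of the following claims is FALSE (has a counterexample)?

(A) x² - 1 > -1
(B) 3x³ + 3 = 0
(A) x = 0: LHS = 0² - 1 = -1; -1 > -1 — FAILS
(B) x = 0: LHS = 3·0³ + 3 = 3; 3 = 0 — FAILS

Answer: Both A and B are false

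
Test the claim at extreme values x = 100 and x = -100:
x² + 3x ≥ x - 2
x = 100: LHS = 100² + 3·100 = 10300, RHS = 100 - 2 = 98; 10300 ≥ 98 — holds
x = -100: LHS = (-100)² + 3·(-100) = 9700, RHS = (-100) - 2 = -102; 9700 ≥ -102 — holds

Answer: Yes, holds for both x = 100 and x = -100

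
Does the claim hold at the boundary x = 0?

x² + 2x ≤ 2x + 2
x = 0: LHS = 0² + 2·0 = 0, RHS = 2·0 + 2 = 2; 0 ≤ 2 — holds

The relation is satisfied at x = 0.

Answer: Yes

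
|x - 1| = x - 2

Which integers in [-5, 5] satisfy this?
Over all integers in [-5, 5], LHS − RHS is always positive; it is smallest at x = 1, where it equals 1:
x = 1: LHS = |1 - 1| = |0| = 0, RHS = 1 - 2 = -1; 0 = -1 — FAILS
At the ends of the range:
x = -5: LHS = |(-5) - 1| = |-6| = 6, RHS = (-5) - 2 = -7; 6 = -7 — FAILS
x = 5: LHS = |5 - 1| = |4| = 4, RHS = 5 - 2 = 3; 4 = 3 — FAILS
Hence LHS − RHS is never 0, i.e. the two sides are never equal, so the claimed relation (=) fails for every integer in [-5, 5].

Answer: None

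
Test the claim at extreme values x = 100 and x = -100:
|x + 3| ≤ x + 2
x = 100: LHS = |100 + 3| = |103| = 103, RHS = 100 + 2 = 102; 103 ≤ 102 — FAILS
x = -100: LHS = |(-100) + 3| = |-97| = 97, RHS = (-100) + 2 = -98; 97 ≤ -98 — FAILS

Answer: No, fails for both x = 100 and x = -100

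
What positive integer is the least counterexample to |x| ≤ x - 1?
Testing positive integers:
x = 1: LHS = |1| = 1, RHS = 1 - 1 = 0; 1 ≤ 0 — FAILS  ← smallest positive counterexample

Answer: x = 1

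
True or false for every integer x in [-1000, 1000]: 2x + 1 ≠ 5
The claim fails at x = 2:
x = 2: LHS = 2·2 + 1 = 5; 5 ≠ 5 — FAILS

Because a single integer refutes it, the statement is false.

Answer: False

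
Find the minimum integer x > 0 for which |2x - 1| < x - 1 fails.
Testing positive integers:
x = 1: LHS = |2·1 - 1| = |1| = 1, RHS = 1 - 1 = 0; 1 < 0 — FAILS  ← smallest positive counterexample

Answer: x = 1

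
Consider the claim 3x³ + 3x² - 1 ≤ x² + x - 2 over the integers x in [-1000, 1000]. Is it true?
The claim fails at x = 0:
x = 0: LHS = 3·0³ + 3·0² - 1 = -1, RHS = 0² + 0 - 2 = -2; -1 ≤ -2 — FAILS

Because a single integer refutes it, the statement is false.

Answer: False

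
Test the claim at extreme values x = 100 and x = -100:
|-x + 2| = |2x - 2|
x = 100: LHS = |-100 + 2| = |-98| = 98, RHS = |2·100 - 2| = |198| = 198; 98 = 198 — FAILS
x = -100: LHS = |-(-100) + 2| = |102| = 102, RHS = |2·(-100) - 2| = |-202| = 202; 102 = 202 — FAILS

Answer: No, fails for both x = 100 and x = -100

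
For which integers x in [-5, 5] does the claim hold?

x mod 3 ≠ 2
Holds for: {-5, -3, -2, 0, 1, 3, 4}
Fails for: {-4, -1, 2, 5}

Answer: {-5, -3, -2, 0, 1, 3, 4}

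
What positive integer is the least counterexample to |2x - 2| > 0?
Testing positive integers:
x = 1: LHS = |2·1 - 2| = |0| = 0; 0 > 0 — FAILS  ← smallest positive counterexample

Answer: x = 1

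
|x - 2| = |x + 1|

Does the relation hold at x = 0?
x = 0: LHS = |0 - 2| = |-2| = 2, RHS = |0 + 1| = |1| = 1; 2 = 1 — FAILS

The relation fails at x = 0, so x = 0 is a counterexample.

Answer: No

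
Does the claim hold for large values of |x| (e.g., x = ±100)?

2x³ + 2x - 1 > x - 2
x = 100: LHS = 2·100³ + 2·100 - 1 = 2000199, RHS = 100 - 2 = 98; 2000199 > 98 — holds
x = -100: LHS = 2·(-100)³ + 2·(-100) - 1 = -2000201, RHS = (-100) - 2 = -102; -2000201 > -102 — FAILS

Answer: Partially: holds for x = 100, fails for x = -100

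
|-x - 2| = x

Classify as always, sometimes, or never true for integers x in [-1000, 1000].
Over all integers in [-1000, 1000], LHS − RHS is always positive; it is smallest at x = 0, where it equals 2:
x = 0: LHS = |-0 - 2| = |-2| = 2; 2 = 0 — FAILS
At the ends of the range:
x = -1000: LHS = |-(-1000) - 2| = |998| = 998; 998 = -1000 — FAILS
x = 1000: LHS = |-1000 - 2| = |-1002| = 1002; 1002 = 1000 — FAILS
Hence LHS − RHS is never 0, i.e. the two sides are never equal, so the claimed relation (=) fails for every integer in [-1000, 1000].

No integer in the range satisfies it.

Answer: Never true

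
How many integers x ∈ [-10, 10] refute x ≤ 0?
Counterexamples in [-10, 10]: {1, 2, 3, 4, 5, 6, 7, 8, 9, 10}.

Counting them gives 10 values.

Answer: 10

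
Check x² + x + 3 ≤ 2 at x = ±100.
x = 100: LHS = 100² + 100 + 3 = 10103; 10103 ≤ 2 — FAILS
x = -100: LHS = (-100)² + (-100) + 3 = 9903; 9903 ≤ 2 — FAILS

Answer: No, fails for both x = 100 and x = -100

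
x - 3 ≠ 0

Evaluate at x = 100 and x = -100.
x = 100: LHS = 100 - 3 = 97; 97 ≠ 0 — holds
x = -100: LHS = (-100) - 3 = -103; -103 ≠ 0 — holds

Answer: Yes, holds for both x = 100 and x = -100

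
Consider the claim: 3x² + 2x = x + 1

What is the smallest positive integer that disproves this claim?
Testing positive integers:
x = 1: LHS = 3·1² + 2·1 = 5, RHS = 1 + 1 = 2; 5 = 2 — FAILS  ← smallest positive counterexample

Answer: x = 1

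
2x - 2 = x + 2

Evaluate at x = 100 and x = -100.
x = 100: LHS = 2·100 - 2 = 198, RHS = 100 + 2 = 102; 198 = 102 — FAILS
x = -100: LHS = 2·(-100) - 2 = -202, RHS = (-100) + 2 = -98; -202 = -98 — FAILS

Answer: No, fails for both x = 100 and x = -100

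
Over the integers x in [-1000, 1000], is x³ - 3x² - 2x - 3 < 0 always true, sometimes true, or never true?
Holds at x = 0: LHS = 0³ - 3·0² - 2·0 - 3 = -3; -3 < 0 — holds
Fails at x = 4: LHS = 4³ - 3·4² - 2·4 - 3 = 5; 5 < 0 — FAILS
It is satisfied by some integers in the range but not all.

Answer: Sometimes true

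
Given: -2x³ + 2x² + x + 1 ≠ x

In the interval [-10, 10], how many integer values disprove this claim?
Track d = LHS − RHS over the integers in [-10, 10]. Equality would need d = 0, but d changes sign only between consecutive integers, jumping over 0:
x = 1: LHS = -2·1³ + 2·1² + 1 + 1 = 2; 2 ≠ 1 — holds  (d = 1)
x = 2: LHS = -2·2³ + 2·2² + 2 + 1 = -5; -5 ≠ 2 — holds  (d = -7)
Away from these crossings d keeps a constant sign, and checking every integer in [-10, 10] confirms d ≠ 0 throughout. Hence the two sides are never equal, so the relation holds for every integer in [-10, 10].

No counterexample appears in that range.

Answer: 0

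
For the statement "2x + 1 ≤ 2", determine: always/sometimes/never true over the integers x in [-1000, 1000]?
Holds at x = 0: LHS = 2·0 + 1 = 1; 1 ≤ 2 — holds
Fails at x = 1: LHS = 2·1 + 1 = 3; 3 ≤ 2 — FAILS
It is satisfied by some integers in the range but not all.

Answer: Sometimes true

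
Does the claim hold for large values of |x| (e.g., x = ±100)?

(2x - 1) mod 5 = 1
x = 100: LHS = (2·100 - 1) mod 5 = 199 mod 5 = 4; 4 = 1 — FAILS
x = -100: LHS = (2·(-100) - 1) mod 5 = (-201) mod 5 = 4; 4 = 1 — FAILS

Answer: No, fails for both x = 100 and x = -100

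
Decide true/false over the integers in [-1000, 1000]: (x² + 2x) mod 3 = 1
The claim fails at x = 0:
x = 0: LHS = (0² + 2·0) mod 3 = 0 mod 3 = 0; 0 = 1 — FAILS

Because a single integer refutes it, the statement is false.

Answer: False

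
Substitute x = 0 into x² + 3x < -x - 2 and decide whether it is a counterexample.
Substitute x = 0 into the relation:
x = 0: LHS = 0² + 3·0 = 0, RHS = -0 - 2 = -2; 0 < -2 — FAILS

Since the claim fails at x = 0, this value is a counterexample.

Answer: Yes, x = 0 is a counterexample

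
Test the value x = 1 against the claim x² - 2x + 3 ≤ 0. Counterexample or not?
Substitute x = 1 into the relation:
x = 1: LHS = 1² - 2·1 + 3 = 2; 2 ≤ 0 — FAILS

Since the claim fails at x = 1, this value is a counterexample.

Answer: Yes, x = 1 is a counterexample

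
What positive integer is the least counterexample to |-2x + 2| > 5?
Testing positive integers:
x = 1: LHS = |-2·1 + 2| = |0| = 0; 0 > 5 — FAILS  ← smallest positive counterexample

Answer: x = 1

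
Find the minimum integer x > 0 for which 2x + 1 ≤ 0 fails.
Testing positive integers:
x = 1: LHS = 2·1 + 1 = 3; 3 ≤ 0 — FAILS  ← smallest positive counterexample

Answer: x = 1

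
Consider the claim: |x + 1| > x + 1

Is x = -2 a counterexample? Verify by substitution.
Substitute x = -2 into the relation:
x = -2: LHS = |(-2) + 1| = |-1| = 1, RHS = (-2) + 1 = -1; 1 > -1 — holds

The claim holds here, so x = -2 is not a counterexample. (A counterexample exists elsewhere, e.g. x = 0.)

Answer: No, x = -2 is not a counterexample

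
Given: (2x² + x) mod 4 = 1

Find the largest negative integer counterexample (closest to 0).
Testing negative integers from -1 downward:
x = -1: LHS = (2·(-1)² + (-1)) mod 4 = 1 mod 4 = 1; 1 = 1 — holds
x = -2: LHS = (2·(-2)² + (-2)) mod 4 = 6 mod 4 = 2; 2 = 1 — FAILS  ← closest negative counterexample to 0

Answer: x = -2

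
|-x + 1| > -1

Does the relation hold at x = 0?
x = 0: LHS = |-0 + 1| = |1| = 1; 1 > -1 — holds

The relation is satisfied at x = 0.

Answer: Yes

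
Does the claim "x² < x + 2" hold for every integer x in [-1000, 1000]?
The claim fails at x = -1:
x = -1: LHS = (-1)² = 1, RHS = (-1) + 2 = 1; 1 < 1 — FAILS

Because a single integer refutes it, the statement is false.

Answer: False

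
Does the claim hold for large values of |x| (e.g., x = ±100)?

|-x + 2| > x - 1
x = 100: LHS = |-100 + 2| = |-98| = 98, RHS = 100 - 1 = 99; 98 > 99 — FAILS
x = -100: LHS = |-(-100) + 2| = |102| = 102, RHS = (-100) - 1 = -101; 102 > -101 — holds

Answer: Partially: fails for x = 100, holds for x = -100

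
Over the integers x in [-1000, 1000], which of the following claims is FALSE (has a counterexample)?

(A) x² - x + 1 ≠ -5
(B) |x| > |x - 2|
(A) Over all integers in [-1000, 1000], LHS − RHS is always positive; it is smallest at x = 0, where it equals 6:
x = 0: LHS = 0² - 0 + 1 = 1; 1 ≠ -5 — holds
At the ends of the range:
x = -1000: LHS = (-1000)² - (-1000) + 1 = 1001001; 1001001 ≠ -5 — holds
x = 1000: LHS = 1000² - 1000 + 1 = 999001; 999001 ≠ -5 — holds
Hence LHS − RHS is never 0, i.e. the two sides are never equal, so the relation holds for every integer in [-1000, 1000].

(B) x = 0: LHS = |0| = 0, RHS = |0 - 2| = |-2| = 2; 0 > 2 — FAILS

Only (B) has a counterexample.

Answer: B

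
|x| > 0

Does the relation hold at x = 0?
x = 0: LHS = |0| = 0; 0 > 0 — FAILS

The relation fails at x = 0, so x = 0 is a counterexample.

Answer: No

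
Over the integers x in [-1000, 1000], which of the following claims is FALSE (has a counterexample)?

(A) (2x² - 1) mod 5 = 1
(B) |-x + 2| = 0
(A) x = 0: LHS = (2·0² - 1) mod 5 = (-1) mod 5 = 4; 4 = 1 — FAILS
(B) x = 0: LHS = |-0 + 2| = |2| = 2; 2 = 0 — FAILS

Answer: Both A and B are false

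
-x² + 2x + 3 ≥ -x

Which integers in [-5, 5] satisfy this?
Holds for: {0, 1, 2, 3}
Fails for: {-5, -4, -3, -2, -1, 4, 5}

Answer: {0, 1, 2, 3}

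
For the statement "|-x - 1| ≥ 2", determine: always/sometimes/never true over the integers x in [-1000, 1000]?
Holds at x = 1: LHS = |-1 - 1| = |-2| = 2; 2 ≥ 2 — holds
Fails at x = 0: LHS = |-0 - 1| = |-1| = 1; 1 ≥ 2 — FAILS
It is satisfied by some integers in the range but not all.

Answer: Sometimes true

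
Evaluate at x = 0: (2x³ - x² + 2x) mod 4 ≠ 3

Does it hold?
x = 0: LHS = (2·0³ - 0² + 2·0) mod 4 = 0 mod 4 = 0; 0 ≠ 3 — holds

The relation is satisfied at x = 0.

Answer: Yes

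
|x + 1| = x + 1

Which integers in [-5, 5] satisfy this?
Holds for: {-1, 0, 1, 2, 3, 4, 5}
Fails for: {-5, -4, -3, -2}

Answer: {-1, 0, 1, 2, 3, 4, 5}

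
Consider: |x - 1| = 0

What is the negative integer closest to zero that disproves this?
Testing negative integers from -1 downward:
x = -1: LHS = |(-1) - 1| = |-2| = 2; 2 = 0 — FAILS  ← closest negative counterexample to 0

Answer: x = -1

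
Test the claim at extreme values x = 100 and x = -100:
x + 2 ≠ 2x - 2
x = 100: LHS = 100 + 2 = 102, RHS = 2·100 - 2 = 198; 102 ≠ 198 — holds
x = -100: LHS = (-100) + 2 = -98, RHS = 2·(-100) - 2 = -202; -98 ≠ -202 — holds

Answer: Yes, holds for both x = 100 and x = -100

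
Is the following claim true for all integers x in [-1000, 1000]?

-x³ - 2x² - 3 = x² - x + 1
The claim fails at x = 0:
x = 0: LHS = -0³ - 2·0² - 3 = -3, RHS = 0² - 0 + 1 = 1; -3 = 1 — FAILS

Because a single integer refutes it, the statement is false.

Answer: False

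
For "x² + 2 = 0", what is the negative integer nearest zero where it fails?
Testing negative integers from -1 downward:
x = -1: LHS = (-1)² + 2 = 3; 3 = 0 — FAILS  ← closest negative counterexample to 0

Answer: x = -1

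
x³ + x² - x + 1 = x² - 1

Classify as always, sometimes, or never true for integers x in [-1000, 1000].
Track d = LHS − RHS over the integers in [-1000, 1000]. Equality would need d = 0, but d changes sign only between consecutive integers, jumping over 0:
x = -2: LHS = (-2)³ + (-2)² - (-2) + 1 = -1, RHS = (-2)² - 1 = 3; -1 = 3 — FAILS  (d = -4)
x = -1: LHS = (-1)³ + (-1)² - (-1) + 1 = 2, RHS = (-1)² - 1 = 0; 2 = 0 — FAILS  (d = 2)
Away from these crossings d keeps a constant sign, and checking every integer in [-1000, 1000] confirms d ≠ 0 throughout. Hence the two sides are never equal, so the claimed relation (=) fails for every integer in [-1000, 1000].

No integer in the range satisfies it.

Answer: Never true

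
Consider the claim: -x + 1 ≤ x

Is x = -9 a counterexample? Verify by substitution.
Substitute x = -9 into the relation:
x = -9: LHS = -(-9) + 1 = 10; 10 ≤ -9 — FAILS

Since the claim fails at x = -9, this value is a counterexample.

Answer: Yes, x = -9 is a counterexample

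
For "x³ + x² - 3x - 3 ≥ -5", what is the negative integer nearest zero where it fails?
Testing negative integers from -1 downward:
x = -1: LHS = (-1)³ + (-1)² - 3·(-1) - 3 = 0; 0 ≥ -5 — holds
x = -2: LHS = (-2)³ + (-2)² - 3·(-2) - 3 = -1; -1 ≥ -5 — holds
x = -3: LHS = (-3)³ + (-3)² - 3·(-3) - 3 = -12; -12 ≥ -5 — FAILS  ← closest negative counterexample to 0

Answer: x = -3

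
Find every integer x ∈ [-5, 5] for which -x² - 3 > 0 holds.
Over all integers in [-5, 5], LHS − RHS is largest at x = 0, where it equals -3:
x = 0: LHS = -0² - 3 = -3; -3 > 0 — FAILS
At the ends of the range:
x = -5: LHS = -(-5)² - 3 = -28; -28 > 0 — FAILS
x = 5: LHS = -5² - 3 = -28; -28 > 0 — FAILS
Hence LHS − RHS is never positive, i.e. LHS ≤ RHS throughout, so the claimed relation (>) fails for every integer in [-5, 5].

Answer: None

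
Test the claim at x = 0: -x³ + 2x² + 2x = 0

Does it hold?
x = 0: LHS = -0³ + 2·0² + 2·0 = 0; 0 = 0 — holds

The relation is satisfied at x = 0.

Answer: Yes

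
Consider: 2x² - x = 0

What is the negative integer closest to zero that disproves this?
Testing negative integers from -1 downward:
x = -1: LHS = 2·(-1)² - (-1) = 3; 3 = 0 — FAILS  ← closest negative counterexample to 0

Answer: x = -1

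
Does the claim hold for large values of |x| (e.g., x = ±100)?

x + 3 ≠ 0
x = 100: LHS = 100 + 3 = 103; 103 ≠ 0 — holds
x = -100: LHS = (-100) + 3 = -97; -97 ≠ 0 — holds

Answer: Yes, holds for both x = 100 and x = -100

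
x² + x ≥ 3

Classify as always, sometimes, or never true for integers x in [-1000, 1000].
Holds at x = 2: LHS = 2² + 2 = 6; 6 ≥ 3 — holds
Fails at x = 0: LHS = 0² + 0 = 0; 0 ≥ 3 — FAILS
It is satisfied by some integers in the range but not all.

Answer: Sometimes true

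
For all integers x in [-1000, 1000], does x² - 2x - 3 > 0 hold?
The claim fails at x = 0:
x = 0: LHS = 0² - 2·0 - 3 = -3; -3 > 0 — FAILS

Because a single integer refutes it, the statement is false.

Answer: False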